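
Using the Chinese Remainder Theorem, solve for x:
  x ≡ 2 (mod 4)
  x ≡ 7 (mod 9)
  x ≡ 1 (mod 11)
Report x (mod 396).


Moduli 4, 9, 11 are pairwise coprime; by CRT there is a unique solution modulo M = 4 · 9 · 11 = 396.
Solve pairwise, accumulating the modulus:
  Start with x ≡ 2 (mod 4).
  Combine with x ≡ 7 (mod 9): since gcd(4, 9) = 1, we get a unique residue mod 36.
    Write x = 2 + 4·t and substitute into x ≡ 7 (mod 9): 4·t ≡ 7 − 2 = 5 (mod 9).
    The inverse of 4 mod 9 is 7 (since 4·7 = 28 = 3·9 + 1), so t ≡ 7·5 = 35 ≡ 8 (mod 9).
    Then x = 2 + 4·8 = 34, valid modulo lcm(4, 9) = 36: x ≡ 34 (mod 36).
  Combine with x ≡ 1 (mod 11): since gcd(36, 11) = 1, we get a unique residue mod 396.
    Write x = 34 + 36·t and substitute into x ≡ 1 (mod 11): 36·t ≡ 1 − 34 = -33 (mod 11).
    Reduce coefficients mod 11: 3·t ≡ 0 (mod 11).
    The inverse of 3 mod 11 is 4 (since 3·4 = 12 = 1·11 + 1), so t ≡ 4·0 = 0 ≡ 0 (mod 11).
    Then x = 34 + 36·0 = 34, valid modulo lcm(36, 11) = 396: x ≡ 34 (mod 396).
Verify: 34 mod 4 = 2 ✓, 34 mod 9 = 7 ✓, 34 mod 11 = 1 ✓.

x ≡ 34 (mod 396).


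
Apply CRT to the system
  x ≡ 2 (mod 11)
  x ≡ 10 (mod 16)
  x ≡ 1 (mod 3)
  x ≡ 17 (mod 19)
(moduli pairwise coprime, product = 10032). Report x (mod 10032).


Product of moduli M = 11 · 16 · 3 · 19 = 10032.
Merge one congruence at a time:
  Start: x ≡ 2 (mod 11).
  Combine with x ≡ 10 (mod 16); new modulus lcm = 176.
    Write x = 2 + 11·t and substitute into x ≡ 10 (mod 16): 11·t ≡ 10 − 2 = 8 (mod 16).
    The inverse of 11 mod 16 is 3 (since 11·3 = 33 = 2·16 + 1), so t ≡ 3·8 = 24 ≡ 8 (mod 16).
    Then x = 2 + 11·8 = 90, valid modulo lcm(11, 16) = 176: x ≡ 90 (mod 176).
  Combine with x ≡ 1 (mod 3); new modulus lcm = 528.
    Write x = 90 + 176·t and substitute into x ≡ 1 (mod 3): 176·t ≡ 1 − 90 = -89 (mod 3).
    Reduce coefficients mod 3: 2·t ≡ 1 (mod 3).
    The inverse of 2 mod 3 is 2 (since 2·2 = 4 = 1·3 + 1), so t ≡ 2·1 = 2 ≡ 2 (mod 3).
    Then x = 90 + 176·2 = 442, valid modulo lcm(176, 3) = 528: x ≡ 442 (mod 528).
  Combine with x ≡ 17 (mod 19); new modulus lcm = 10032.
    Write x = 442 + 528·t and substitute into x ≡ 17 (mod 19): 528·t ≡ 17 − 442 = -425 (mod 19).
    Reduce coefficients mod 19: 15·t ≡ 12 (mod 19).
    The inverse of 15 mod 19 is 14 (since 15·14 = 210 = 11·19 + 1), so t ≡ 14·12 = 168 ≡ 16 (mod 19).
    Then x = 442 + 528·16 = 8890, valid modulo lcm(528, 19) = 10032: x ≡ 8890 (mod 10032).
Verify against each original: 8890 mod 11 = 2, 8890 mod 16 = 10, 8890 mod 3 = 1, 8890 mod 19 = 17.

x ≡ 8890 (mod 10032).


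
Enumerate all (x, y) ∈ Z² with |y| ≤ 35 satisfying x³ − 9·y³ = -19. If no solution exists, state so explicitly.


The equation is x³ - 9y³ = -19. For fixed y, x³ = 9·y³ − 19, so a solution requires the RHS to be a perfect cube.
Strategy: iterate y from -35 to 35, compute RHS = 9·y³ − 19, and check whether it is a (positive or negative) perfect cube.
Check small values of y:
  y = 0: RHS = -19 is not a perfect cube.
  y = 1: RHS = -10 is not a perfect cube.
  y = -1: RHS = -28 is not a perfect cube.
  y = 2: RHS = 53 is not a perfect cube.
  y = -2: RHS = -91 is not a perfect cube.
  y = 3: RHS = 224 is not a perfect cube.
  y = -3: RHS = -262 is not a perfect cube.
Continuing the search up to |y| = 35 finds no solutions either.
No (x, y) in the scanned range satisfies the equation.

No integer solutions with |y| ≤ 35.


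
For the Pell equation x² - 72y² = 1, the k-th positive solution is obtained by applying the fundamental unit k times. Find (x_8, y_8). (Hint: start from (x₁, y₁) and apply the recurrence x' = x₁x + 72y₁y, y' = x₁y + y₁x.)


Step 1: Find the fundamental solution (x₁, y₁) of x² - 72y² = 1.
  Expand √72 as a continued fraction. a₀ = ⌊√72⌋ = 8; iterate m_{k+1} = d_k·a_k − m_k, d_{k+1} = (72 − m_{k+1}²)/d_k, a_{k+1} = ⌊(a₀ + m_{k+1})/d_{k+1}⌋ (starting m₀ = 0, d₀ = 1), with convergents p_k = a_k·p_{k-1} + p_{k-2}, q_k = a_k·q_{k-1} + q_{k-2} (p₋₁ = 1, q₋₁ = 0):
  k = 0: a₀ = 8; p₀/q₀ = 8/1; p₀² − 72·q₀² = 64 − 72 = -8.
  k = 1: m = 8, d = 8, a = ⌊(8 + 8)/8⌋ = 2; p/q = (2·8 + 1)/(2·1 + 0) = 17/2; p² − 72·q² = 289 − 288 = 1.
  The first convergent with p² − 72·q² = 1 gives the fundamental solution (x₁, y₁) = (17, 2).
Step 2: Apply the recurrence (x_{n+1}, y_{n+1}) = (x₁x_n + 72y₁y_n, x₁y_n + y₁x_n) repeatedly.
  From (x_1, y_1) = (17, 2): x_2 = 17·17 + 72·2·2 = 577; y_2 = 17·2 + 2·17 = 68.
  From (x_2, y_2) = (577, 68): x_3 = 17·577 + 72·2·68 = 19601; y_3 = 17·68 + 2·577 = 2310.
  From (x_3, y_3) = (19601, 2310): x_4 = 17·19601 + 72·2·2310 = 665857; y_4 = 17·2310 + 2·19601 = 78472.
  From (x_4, y_4) = (665857, 78472): x_5 = 17·665857 + 72·2·78472 = 22619537; y_5 = 17·78472 + 2·665857 = 2665738.
  From (x_5, y_5) = (22619537, 2665738): x_6 = 17·22619537 + 72·2·2665738 = 768398401; y_6 = 17·2665738 + 2·22619537 = 90556620.
  From (x_6, y_6) = (768398401, 90556620): x_7 = 17·768398401 + 72·2·90556620 = 26102926097; y_7 = 17·90556620 + 2·768398401 = 3076259342.
  From (x_7, y_7) = (26102926097, 3076259342): x_8 = 17·26102926097 + 72·2·3076259342 = 886731088897; y_8 = 17·3076259342 + 2·26102926097 = 104502261008.
Step 3: Verify x_8² - 72·y_8² = 786292024016459316676609 - 786292024016459316676608 = 1 (should be 1). ✓

(x_1, y_1) = (17, 2); (x_8, y_8) = (886731088897, 104502261008).


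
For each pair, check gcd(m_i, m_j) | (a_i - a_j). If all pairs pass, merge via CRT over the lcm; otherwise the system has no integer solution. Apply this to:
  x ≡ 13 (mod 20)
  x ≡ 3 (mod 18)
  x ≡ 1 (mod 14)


Moduli 20, 18, 14 are not pairwise coprime, so CRT works modulo lcm(m_i) when all pairwise compatibility conditions hold.
Pairwise compatibility: gcd(m_i, m_j) must divide a_i - a_j for every pair.
Merge one congruence at a time:
  Start: x ≡ 13 (mod 20).
  Combine with x ≡ 3 (mod 18): gcd(20, 18) = 2; 3 - 13 = -10, which IS divisible by 2, so compatible.
    Write x = 13 + 20·t and substitute into x ≡ 3 (mod 18): 20·t ≡ 3 − 13 = -10 (mod 18).
    Divide the congruence (and modulus) by g = 2: 10·t ≡ -5 (mod 9).
    Reduce coefficients mod 9: 1·t ≡ 4 (mod 9).
    So t ≡ 4 (mod 9).
    Then x = 13 + 20·4 = 93, valid modulo lcm(20, 18) = 180: x ≡ 93 (mod 180).
  Combine with x ≡ 1 (mod 14): gcd(180, 14) = 2; 1 - 93 = -92, which IS divisible by 2, so compatible.
    Write x = 93 + 180·t and substitute into x ≡ 1 (mod 14): 180·t ≡ 1 − 93 = -92 (mod 14).
    Divide the congruence (and modulus) by g = 2: 90·t ≡ -46 (mod 7).
    Reduce coefficients mod 7: 6·t ≡ 3 (mod 7).
    The inverse of 6 mod 7 is 6 (since 6·6 = 36 = 5·7 + 1), so t ≡ 6·3 = 18 ≡ 4 (mod 7).
    Then x = 93 + 180·4 = 813, valid modulo lcm(180, 14) = 1260: x ≡ 813 (mod 1260).
Verify: 813 mod 20 = 13, 813 mod 18 = 3, 813 mod 14 = 1.

x ≡ 813 (mod 1260).


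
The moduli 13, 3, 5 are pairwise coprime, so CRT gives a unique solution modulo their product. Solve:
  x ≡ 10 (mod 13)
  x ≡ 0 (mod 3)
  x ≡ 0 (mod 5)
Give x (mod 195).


Moduli 13, 3, 5 are pairwise coprime; by CRT there is a unique solution modulo M = 13 · 3 · 5 = 195.
Solve pairwise, accumulating the modulus:
  Start with x ≡ 10 (mod 13).
  Combine with x ≡ 0 (mod 3): since gcd(13, 3) = 1, we get a unique residue mod 39.
    Write x = 10 + 13·t and substitute into x ≡ 0 (mod 3): 13·t ≡ 0 − 10 = -10 (mod 3).
    Reduce coefficients mod 3: 1·t ≡ 2 (mod 3).
    So t ≡ 2 (mod 3).
    Then x = 10 + 13·2 = 36, valid modulo lcm(13, 3) = 39: x ≡ 36 (mod 39).
  Combine with x ≡ 0 (mod 5): since gcd(39, 5) = 1, we get a unique residue mod 195.
    Write x = 36 + 39·t and substitute into x ≡ 0 (mod 5): 39·t ≡ 0 − 36 = -36 (mod 5).
    Reduce coefficients mod 5: 4·t ≡ 4 (mod 5).
    The inverse of 4 mod 5 is 4 (since 4·4 = 16 = 3·5 + 1), so t ≡ 4·4 = 16 ≡ 1 (mod 5).
    Then x = 36 + 39·1 = 75, valid modulo lcm(39, 5) = 195: x ≡ 75 (mod 195).
Verify: 75 mod 13 = 10 ✓, 75 mod 3 = 0 ✓, 75 mod 5 = 0 ✓.

x ≡ 75 (mod 195).


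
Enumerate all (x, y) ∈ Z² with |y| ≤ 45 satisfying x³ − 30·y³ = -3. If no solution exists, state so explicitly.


The equation is x³ - 30y³ = -3. For fixed y, x³ = 30·y³ − 3, so a solution requires the RHS to be a perfect cube.
Strategy: iterate y from -45 to 45, compute RHS = 30·y³ − 3, and check whether it is a (positive or negative) perfect cube.
Check small values of y:
  y = 0: RHS = -3 is not a perfect cube.
  y = 1: RHS = 27 = (3)³ ⇒ x = 3 works.
  y = -1: RHS = -33 is not a perfect cube.
  y = 2: RHS = 237 is not a perfect cube.
  y = -2: RHS = -243 is not a perfect cube.
  y = 3: RHS = 807 is not a perfect cube.
  y = -3: RHS = -813 is not a perfect cube.
Continuing the search up to |y| = 45 finds no further solutions beyond those listed.
Collected solutions: (3, 1).

Solutions (with |y| ≤ 45): (3, 1).


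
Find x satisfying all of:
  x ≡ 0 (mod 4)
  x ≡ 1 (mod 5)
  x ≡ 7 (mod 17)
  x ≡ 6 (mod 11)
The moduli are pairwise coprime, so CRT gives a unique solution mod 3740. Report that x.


Product of moduli M = 4 · 5 · 17 · 11 = 3740.
Merge one congruence at a time:
  Start: x ≡ 0 (mod 4).
  Combine with x ≡ 1 (mod 5); new modulus lcm = 20.
    Write x = 0 + 4·t and substitute into x ≡ 1 (mod 5): 4·t ≡ 1 − 0 = 1 (mod 5).
    The inverse of 4 mod 5 is 4 (since 4·4 = 16 = 3·5 + 1), so t ≡ 4·1 = 4 ≡ 4 (mod 5).
    Then x = 0 + 4·4 = 16, valid modulo lcm(4, 5) = 20: x ≡ 16 (mod 20).
  Combine with x ≡ 7 (mod 17); new modulus lcm = 340.
    Write x = 16 + 20·t and substitute into x ≡ 7 (mod 17): 20·t ≡ 7 − 16 = -9 (mod 17).
    Reduce coefficients mod 17: 3·t ≡ 8 (mod 17).
    The inverse of 3 mod 17 is 6 (since 3·6 = 18 = 1·17 + 1), so t ≡ 6·8 = 48 ≡ 14 (mod 17).
    Then x = 16 + 20·14 = 296, valid modulo lcm(20, 17) = 340: x ≡ 296 (mod 340).
  Combine with x ≡ 6 (mod 11); new modulus lcm = 3740.
    Write x = 296 + 340·t and substitute into x ≡ 6 (mod 11): 340·t ≡ 6 − 296 = -290 (mod 11).
    Reduce coefficients mod 11: 10·t ≡ 7 (mod 11).
    The inverse of 10 mod 11 is 10 (since 10·10 = 100 = 9·11 + 1), so t ≡ 10·7 = 70 ≡ 4 (mod 11).
    Then x = 296 + 340·4 = 1656, valid modulo lcm(340, 11) = 3740: x ≡ 1656 (mod 3740).
Verify against each original: 1656 mod 4 = 0, 1656 mod 5 = 1, 1656 mod 17 = 7, 1656 mod 11 = 6.

x ≡ 1656 (mod 3740).


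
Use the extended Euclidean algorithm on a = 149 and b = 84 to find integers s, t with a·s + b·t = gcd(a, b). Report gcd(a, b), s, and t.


Euclidean algorithm on (149, 84) — divide until remainder is 0:
  149 = 1 · 84 + 65
  84 = 1 · 65 + 19
  65 = 3 · 19 + 8
  19 = 2 · 8 + 3
  8 = 2 · 3 + 2
  3 = 1 · 2 + 1
  2 = 2 · 1 + 0
gcd(149, 84) = 1.
Track Bezout coefficients alongside the remainders: start with r₀ = 149 = a·1 + b·0 (s = 1, t = 0) and r₁ = 84 = a·0 + b·1 (s = 0, t = 1); each new remainder r_{k+1} = r_{k-1} − q_k·r_k inherits s_{k+1} = s_{k-1} − q_k·s_k, t_{k+1} = t_{k-1} − q_k·t_k, so r_k = a·s_k + b·t_k at every step:
  q = 1: r = 65, s = 1 − 1·0 = 1, t = 0 − 1·1 = -1  (check: 149·1 + 84·(-1) = 65)
  q = 1: r = 19, s = 0 − 1·1 = -1, t = 1 − 1·(-1) = 2  (check: 149·(-1) + 84·2 = 19)
  q = 3: r = 8, s = 1 − 3·(-1) = 4, t = -1 − 3·2 = -7  (check: 149·4 + 84·(-7) = 8)
  q = 2: r = 3, s = -1 − 2·4 = -9, t = 2 − 2·(-7) = 16  (check: 149·(-9) + 84·16 = 3)
  q = 2: r = 2, s = 4 − 2·(-9) = 22, t = -7 − 2·16 = -39  (check: 149·22 + 84·(-39) = 2)
  q = 1: r = 1, s = -9 − 1·22 = -31, t = 16 − 1·(-39) = 55  (check: 149·(-31) + 84·55 = 1)
The row with r = 1 (the gcd) gives the Bezout coefficients s = -31, t = 55.
Result: 149 · (-31) + 84 · (55) = 1.

gcd(149, 84) = 1; s = -31, t = 55 (check: 149·(-31) + 84·55 = 1).


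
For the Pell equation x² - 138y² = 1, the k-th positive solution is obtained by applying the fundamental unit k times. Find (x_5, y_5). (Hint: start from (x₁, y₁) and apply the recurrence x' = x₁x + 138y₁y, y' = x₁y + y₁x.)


Step 1: Find the fundamental solution (x₁, y₁) of x² - 138y² = 1.
  Expand √138 as a continued fraction. a₀ = ⌊√138⌋ = 11; iterate m_{k+1} = d_k·a_k − m_k, d_{k+1} = (138 − m_{k+1}²)/d_k, a_{k+1} = ⌊(a₀ + m_{k+1})/d_{k+1}⌋ (starting m₀ = 0, d₀ = 1), with convergents p_k = a_k·p_{k-1} + p_{k-2}, q_k = a_k·q_{k-1} + q_{k-2} (p₋₁ = 1, q₋₁ = 0):
  k = 0: a₀ = 11; p₀/q₀ = 11/1; p₀² − 138·q₀² = 121 − 138 = -17.
  k = 1: m = 11, d = 17, a = ⌊(11 + 11)/17⌋ = 1; p/q = (1·11 + 1)/(1·1 + 0) = 12/1; p² − 138·q² = 144 − 138 = 6.
  k = 2: m = 6, d = 6, a = ⌊(11 + 6)/6⌋ = 2; p/q = (2·12 + 11)/(2·1 + 1) = 35/3; p² − 138·q² = 1225 − 1242 = -17.
  k = 3: m = 6, d = 17, a = ⌊(11 + 6)/17⌋ = 1; p/q = (1·35 + 12)/(1·3 + 1) = 47/4; p² − 138·q² = 2209 − 2208 = 1.
  The first convergent with p² − 138·q² = 1 gives the fundamental solution (x₁, y₁) = (47, 4).
Step 2: Apply the recurrence (x_{n+1}, y_{n+1}) = (x₁x_n + 138y₁y_n, x₁y_n + y₁x_n) repeatedly.
  From (x_1, y_1) = (47, 4): x_2 = 47·47 + 138·4·4 = 4417; y_2 = 47·4 + 4·47 = 376.
  From (x_2, y_2) = (4417, 376): x_3 = 47·4417 + 138·4·376 = 415151; y_3 = 47·376 + 4·4417 = 35340.
  From (x_3, y_3) = (415151, 35340): x_4 = 47·415151 + 138·4·35340 = 39019777; y_4 = 47·35340 + 4·415151 = 3321584.
  From (x_4, y_4) = (39019777, 3321584): x_5 = 47·39019777 + 138·4·3321584 = 3667443887; y_5 = 47·3321584 + 4·39019777 = 312193556.
Step 3: Verify x_5² - 138·y_5² = 13450144664293668769 - 13450144664293668768 = 1 (should be 1). ✓

(x_1, y_1) = (47, 4); (x_5, y_5) = (3667443887, 312193556).


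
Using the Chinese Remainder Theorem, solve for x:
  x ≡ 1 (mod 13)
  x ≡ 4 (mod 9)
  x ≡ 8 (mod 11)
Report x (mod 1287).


Moduli 13, 9, 11 are pairwise coprime; by CRT there is a unique solution modulo M = 13 · 9 · 11 = 1287.
Solve pairwise, accumulating the modulus:
  Start with x ≡ 1 (mod 13).
  Combine with x ≡ 4 (mod 9): since gcd(13, 9) = 1, we get a unique residue mod 117.
    Write x = 1 + 13·t and substitute into x ≡ 4 (mod 9): 13·t ≡ 4 − 1 = 3 (mod 9).
    Reduce coefficients mod 9: 4·t ≡ 3 (mod 9).
    The inverse of 4 mod 9 is 7 (since 4·7 = 28 = 3·9 + 1), so t ≡ 7·3 = 21 ≡ 3 (mod 9).
    Then x = 1 + 13·3 = 40, valid modulo lcm(13, 9) = 117: x ≡ 40 (mod 117).
  Combine with x ≡ 8 (mod 11): since gcd(117, 11) = 1, we get a unique residue mod 1287.
    Write x = 40 + 117·t and substitute into x ≡ 8 (mod 11): 117·t ≡ 8 − 40 = -32 (mod 11).
    Reduce coefficients mod 11: 7·t ≡ 1 (mod 11).
    The inverse of 7 mod 11 is 8 (since 7·8 = 56 = 5·11 + 1), so t ≡ 8·1 = 8 ≡ 8 (mod 11).
    Then x = 40 + 117·8 = 976, valid modulo lcm(117, 11) = 1287: x ≡ 976 (mod 1287).
Verify: 976 mod 13 = 1 ✓, 976 mod 9 = 4 ✓, 976 mod 11 = 8 ✓.

x ≡ 976 (mod 1287).


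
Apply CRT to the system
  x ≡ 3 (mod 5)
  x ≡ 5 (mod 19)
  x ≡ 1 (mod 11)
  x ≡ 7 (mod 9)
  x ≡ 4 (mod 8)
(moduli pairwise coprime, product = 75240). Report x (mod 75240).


Product of moduli M = 5 · 19 · 11 · 9 · 8 = 75240.
Merge one congruence at a time:
  Start: x ≡ 3 (mod 5).
  Combine with x ≡ 5 (mod 19); new modulus lcm = 95.
    Write x = 3 + 5·t and substitute into x ≡ 5 (mod 19): 5·t ≡ 5 − 3 = 2 (mod 19).
    The inverse of 5 mod 19 is 4 (since 5·4 = 20 = 1·19 + 1), so t ≡ 4·2 = 8 ≡ 8 (mod 19).
    Then x = 3 + 5·8 = 43, valid modulo lcm(5, 19) = 95: x ≡ 43 (mod 95).
  Combine with x ≡ 1 (mod 11); new modulus lcm = 1045.
    Write x = 43 + 95·t and substitute into x ≡ 1 (mod 11): 95·t ≡ 1 − 43 = -42 (mod 11).
    Reduce coefficients mod 11: 7·t ≡ 2 (mod 11).
    The inverse of 7 mod 11 is 8 (since 7·8 = 56 = 5·11 + 1), so t ≡ 8·2 = 16 ≡ 5 (mod 11).
    Then x = 43 + 95·5 = 518, valid modulo lcm(95, 11) = 1045: x ≡ 518 (mod 1045).
  Combine with x ≡ 7 (mod 9); new modulus lcm = 9405.
    Write x = 518 + 1045·t and substitute into x ≡ 7 (mod 9): 1045·t ≡ 7 − 518 = -511 (mod 9).
    Reduce coefficients mod 9: 1·t ≡ 2 (mod 9).
    So t ≡ 2 (mod 9).
    Then x = 518 + 1045·2 = 2608, valid modulo lcm(1045, 9) = 9405: x ≡ 2608 (mod 9405).
  Combine with x ≡ 4 (mod 8); new modulus lcm = 75240.
    Write x = 2608 + 9405·t and substitute into x ≡ 4 (mod 8): 9405·t ≡ 4 − 2608 = -2604 (mod 8).
    Reduce coefficients mod 8: 5·t ≡ 4 (mod 8).
    The inverse of 5 mod 8 is 5 (since 5·5 = 25 = 3·8 + 1), so t ≡ 5·4 = 20 ≡ 4 (mod 8).
    Then x = 2608 + 9405·4 = 40228, valid modulo lcm(9405, 8) = 75240: x ≡ 40228 (mod 75240).
Verify against each original: 40228 mod 5 = 3, 40228 mod 19 = 5, 40228 mod 11 = 1, 40228 mod 9 = 7, 40228 mod 8 = 4.

x ≡ 40228 (mod 75240).


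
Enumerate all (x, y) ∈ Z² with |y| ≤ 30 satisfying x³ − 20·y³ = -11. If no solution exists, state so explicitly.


The equation is x³ - 20y³ = -11. For fixed y, x³ = 20·y³ − 11, so a solution requires the RHS to be a perfect cube.
Strategy: iterate y from -30 to 30, compute RHS = 20·y³ − 11, and check whether it is a (positive or negative) perfect cube.
Check small values of y:
  y = 0: RHS = -11 is not a perfect cube.
  y = 1: RHS = 9 is not a perfect cube.
  y = -1: RHS = -31 is not a perfect cube.
  y = 2: RHS = 149 is not a perfect cube.
  y = -2: RHS = -171 is not a perfect cube.
  y = 3: RHS = 529 is not a perfect cube.
  y = -3: RHS = -551 is not a perfect cube.
Continuing the search up to |y| = 30 finds no solutions either.
No (x, y) in the scanned range satisfies the equation.

No integer solutions with |y| ≤ 30.


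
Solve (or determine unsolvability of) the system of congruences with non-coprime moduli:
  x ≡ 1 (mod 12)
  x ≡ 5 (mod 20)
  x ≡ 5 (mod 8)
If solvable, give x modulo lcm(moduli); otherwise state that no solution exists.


Moduli 12, 20, 8 are not pairwise coprime, so CRT works modulo lcm(m_i) when all pairwise compatibility conditions hold.
Pairwise compatibility: gcd(m_i, m_j) must divide a_i - a_j for every pair.
Merge one congruence at a time:
  Start: x ≡ 1 (mod 12).
  Combine with x ≡ 5 (mod 20): gcd(12, 20) = 4; 5 - 1 = 4, which IS divisible by 4, so compatible.
    Write x = 1 + 12·t and substitute into x ≡ 5 (mod 20): 12·t ≡ 5 − 1 = 4 (mod 20).
    Divide the congruence (and modulus) by g = 4: 3·t ≡ 1 (mod 5).
    The inverse of 3 mod 5 is 2 (since 3·2 = 6 = 1·5 + 1), so t ≡ 2·1 = 2 ≡ 2 (mod 5).
    Then x = 1 + 12·2 = 25, valid modulo lcm(12, 20) = 60: x ≡ 25 (mod 60).
  Combine with x ≡ 5 (mod 8): gcd(60, 8) = 4; 5 - 25 = -20, which IS divisible by 4, so compatible.
    Write x = 25 + 60·t and substitute into x ≡ 5 (mod 8): 60·t ≡ 5 − 25 = -20 (mod 8).
    Divide the congruence (and modulus) by g = 4: 15·t ≡ -5 (mod 2).
    Reduce coefficients mod 2: 1·t ≡ 1 (mod 2).
    So t ≡ 1 (mod 2).
    Then x = 25 + 60·1 = 85, valid modulo lcm(60, 8) = 120: x ≡ 85 (mod 120).
Verify: 85 mod 12 = 1, 85 mod 20 = 5, 85 mod 8 = 5.

x ≡ 85 (mod 120).


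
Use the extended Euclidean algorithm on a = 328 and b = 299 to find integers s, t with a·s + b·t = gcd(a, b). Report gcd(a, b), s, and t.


Euclidean algorithm on (328, 299) — divide until remainder is 0:
  328 = 1 · 299 + 29
  299 = 10 · 29 + 9
  29 = 3 · 9 + 2
  9 = 4 · 2 + 1
  2 = 2 · 1 + 0
gcd(328, 299) = 1.
Track Bezout coefficients alongside the remainders: start with r₀ = 328 = a·1 + b·0 (s = 1, t = 0) and r₁ = 299 = a·0 + b·1 (s = 0, t = 1); each new remainder r_{k+1} = r_{k-1} − q_k·r_k inherits s_{k+1} = s_{k-1} − q_k·s_k, t_{k+1} = t_{k-1} − q_k·t_k, so r_k = a·s_k + b·t_k at every step:
  q = 1: r = 29, s = 1 − 1·0 = 1, t = 0 − 1·1 = -1  (check: 328·1 + 299·(-1) = 29)
  q = 10: r = 9, s = 0 − 10·1 = -10, t = 1 − 10·(-1) = 11  (check: 328·(-10) + 299·11 = 9)
  q = 3: r = 2, s = 1 − 3·(-10) = 31, t = -1 − 3·11 = -34  (check: 328·31 + 299·(-34) = 2)
  q = 4: r = 1, s = -10 − 4·31 = -134, t = 11 − 4·(-34) = 147  (check: 328·(-134) + 299·147 = 1)
The row with r = 1 (the gcd) gives the Bezout coefficients s = -134, t = 147.
Result: 328 · (-134) + 299 · (147) = 1.

gcd(328, 299) = 1; s = -134, t = 147 (check: 328·(-134) + 299·147 = 1).


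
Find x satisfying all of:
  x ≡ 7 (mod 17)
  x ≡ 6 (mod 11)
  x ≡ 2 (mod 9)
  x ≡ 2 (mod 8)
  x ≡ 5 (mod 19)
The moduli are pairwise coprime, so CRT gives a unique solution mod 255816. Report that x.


Product of moduli M = 17 · 11 · 9 · 8 · 19 = 255816.
Merge one congruence at a time:
  Start: x ≡ 7 (mod 17).
  Combine with x ≡ 6 (mod 11); new modulus lcm = 187.
    Write x = 7 + 17·t and substitute into x ≡ 6 (mod 11): 17·t ≡ 6 − 7 = -1 (mod 11).
    Reduce coefficients mod 11: 6·t ≡ 10 (mod 11).
    The inverse of 6 mod 11 is 2 (since 6·2 = 12 = 1·11 + 1), so t ≡ 2·10 = 20 ≡ 9 (mod 11).
    Then x = 7 + 17·9 = 160, valid modulo lcm(17, 11) = 187: x ≡ 160 (mod 187).
  Combine with x ≡ 2 (mod 9); new modulus lcm = 1683.
    Write x = 160 + 187·t and substitute into x ≡ 2 (mod 9): 187·t ≡ 2 − 160 = -158 (mod 9).
    Reduce coefficients mod 9: 7·t ≡ 4 (mod 9).
    The inverse of 7 mod 9 is 4 (since 7·4 = 28 = 3·9 + 1), so t ≡ 4·4 = 16 ≡ 7 (mod 9).
    Then x = 160 + 187·7 = 1469, valid modulo lcm(187, 9) = 1683: x ≡ 1469 (mod 1683).
  Combine with x ≡ 2 (mod 8); new modulus lcm = 13464.
    Write x = 1469 + 1683·t and substitute into x ≡ 2 (mod 8): 1683·t ≡ 2 − 1469 = -1467 (mod 8).
    Reduce coefficients mod 8: 3·t ≡ 5 (mod 8).
    The inverse of 3 mod 8 is 3 (since 3·3 = 9 = 1·8 + 1), so t ≡ 3·5 = 15 ≡ 7 (mod 8).
    Then x = 1469 + 1683·7 = 13250, valid modulo lcm(1683, 8) = 13464: x ≡ 13250 (mod 13464).
  Combine with x ≡ 5 (mod 19); new modulus lcm = 255816.
    Write x = 13250 + 13464·t and substitute into x ≡ 5 (mod 19): 13464·t ≡ 5 − 13250 = -13245 (mod 19).
    Reduce coefficients mod 19: 12·t ≡ 17 (mod 19).
    The inverse of 12 mod 19 is 8 (since 12·8 = 96 = 5·19 + 1), so t ≡ 8·17 = 136 ≡ 3 (mod 19).
    Then x = 13250 + 13464·3 = 53642, valid modulo lcm(13464, 19) = 255816: x ≡ 53642 (mod 255816).
Verify against each original: 53642 mod 17 = 7, 53642 mod 11 = 6, 53642 mod 9 = 2, 53642 mod 8 = 2, 53642 mod 19 = 5.

x ≡ 53642 (mod 255816).


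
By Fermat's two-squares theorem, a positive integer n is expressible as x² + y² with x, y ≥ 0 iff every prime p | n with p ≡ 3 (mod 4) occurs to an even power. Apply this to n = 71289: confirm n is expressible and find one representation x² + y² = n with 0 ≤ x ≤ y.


Step 1: Factor n = 71289 = 3^2 · 89^2.
Step 2: Check the mod-4 condition on each prime factor: 3 ≡ 3 (mod 4), exponent 2 (must be even); 89 ≡ 1 (mod 4), exponent 2.
All primes ≡ 3 (mod 4) appear to even exponent (or don't appear), so by the two-squares theorem n IS expressible as a sum of two squares.
Step 3: Build a representation. Group n = k² · m with k = 3 and m = 89 · 89 = 7921 (a product of primes ≡ 1 (mod 4)); a representation of m scales to one of n via (k·x)² + (k·y)² = k²(x² + y²). Each prime p ≡ 1 (mod 4) is itself a sum of two squares; find a² by testing p − a² for a perfect square:
  89: 89 − 1² = 88, 89 − 2² = 85, 89 − 3² = 80, 89 − 4² = 73, 89 − 5² = 64 = 8² ⇒ 89 = 5² + 8².
  Combine using the Brahmagupta–Fibonacci identity (a² + b²)(c² + d²) = (ac − bd)² + (ad + bc)² = (ac + bd)² + (ad − bc)²:
  89 · 89 = 7921: from (5² + 8²)(5² + 8²), take (5·5 − 8·8, 5·8 + 8·5) = (25 − 64, 40 + 40) = (-39, 80); dropping signs (only squares matter) gives (39, 80); check 39² + 80² = 1521 + 6400 = 7921 ✓.
  Scale by k = 3: (3·39, 3·80) = (117, 240).
Step 4: Order so x ≤ y and verify: 117² + 240² = 13689 + 57600 = 71289 = n. ✓

n = 71289 = 117² + 240² (one valid representation with x ≤ y).


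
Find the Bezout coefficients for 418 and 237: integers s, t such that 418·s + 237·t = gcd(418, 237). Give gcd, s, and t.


Euclidean algorithm on (418, 237) — divide until remainder is 0:
  418 = 1 · 237 + 181
  237 = 1 · 181 + 56
  181 = 3 · 56 + 13
  56 = 4 · 13 + 4
  13 = 3 · 4 + 1
  4 = 4 · 1 + 0
gcd(418, 237) = 1.
Track Bezout coefficients alongside the remainders: start with r₀ = 418 = a·1 + b·0 (s = 1, t = 0) and r₁ = 237 = a·0 + b·1 (s = 0, t = 1); each new remainder r_{k+1} = r_{k-1} − q_k·r_k inherits s_{k+1} = s_{k-1} − q_k·s_k, t_{k+1} = t_{k-1} − q_k·t_k, so r_k = a·s_k + b·t_k at every step:
  q = 1: r = 181, s = 1 − 1·0 = 1, t = 0 − 1·1 = -1  (check: 418·1 + 237·(-1) = 181)
  q = 1: r = 56, s = 0 − 1·1 = -1, t = 1 − 1·(-1) = 2  (check: 418·(-1) + 237·2 = 56)
  q = 3: r = 13, s = 1 − 3·(-1) = 4, t = -1 − 3·2 = -7  (check: 418·4 + 237·(-7) = 13)
  q = 4: r = 4, s = -1 − 4·4 = -17, t = 2 − 4·(-7) = 30  (check: 418·(-17) + 237·30 = 4)
  q = 3: r = 1, s = 4 − 3·(-17) = 55, t = -7 − 3·30 = -97  (check: 418·55 + 237·(-97) = 1)
The row with r = 1 (the gcd) gives the Bezout coefficients s = 55, t = -97.
Result: 418 · (55) + 237 · (-97) = 1.

gcd(418, 237) = 1; s = 55, t = -97 (check: 418·55 + 237·(-97) = 1).


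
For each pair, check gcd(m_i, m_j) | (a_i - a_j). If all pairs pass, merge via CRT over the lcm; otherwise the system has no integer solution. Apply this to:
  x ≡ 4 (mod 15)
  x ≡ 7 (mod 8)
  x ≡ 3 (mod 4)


Moduli 15, 8, 4 are not pairwise coprime, so CRT works modulo lcm(m_i) when all pairwise compatibility conditions hold.
Pairwise compatibility: gcd(m_i, m_j) must divide a_i - a_j for every pair.
Merge one congruence at a time:
  Start: x ≡ 4 (mod 15).
  Combine with x ≡ 7 (mod 8): gcd(15, 8) = 1; 7 - 4 = 3, which IS divisible by 1, so compatible.
    Write x = 4 + 15·t and substitute into x ≡ 7 (mod 8): 15·t ≡ 7 − 4 = 3 (mod 8).
    Reduce coefficients mod 8: 7·t ≡ 3 (mod 8).
    The inverse of 7 mod 8 is 7 (since 7·7 = 49 = 6·8 + 1), so t ≡ 7·3 = 21 ≡ 5 (mod 8).
    Then x = 4 + 15·5 = 79, valid modulo lcm(15, 8) = 120: x ≡ 79 (mod 120).
  Combine with x ≡ 3 (mod 4): gcd(120, 4) = 4; 3 - 79 = -76, which IS divisible by 4, so compatible.
    Write x = 79 + 120·t and substitute into x ≡ 3 (mod 4): 120·t ≡ 3 − 79 = -76 (mod 4).
    Divide the congruence (and modulus) by g = 4: 30·t ≡ -19 (mod 1).
    Modulo 1 every t works; take t = 0.
    Then x = 79 + 120·0 = 79, valid modulo lcm(120, 4) = 120: x ≡ 79 (mod 120).
Verify: 79 mod 15 = 4, 79 mod 8 = 7, 79 mod 4 = 3.

x ≡ 79 (mod 120).


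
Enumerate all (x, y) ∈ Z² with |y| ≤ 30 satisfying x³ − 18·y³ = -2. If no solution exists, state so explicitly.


The equation is x³ - 18y³ = -2. For fixed y, x³ = 18·y³ − 2, so a solution requires the RHS to be a perfect cube.
Strategy: iterate y from -30 to 30, compute RHS = 18·y³ − 2, and check whether it is a (positive or negative) perfect cube.
Check small values of y:
  y = 0: RHS = -2 is not a perfect cube.
  y = 1: RHS = 16 is not a perfect cube.
  y = -1: RHS = -20 is not a perfect cube.
  y = 2: RHS = 142 is not a perfect cube.
  y = -2: RHS = -146 is not a perfect cube.
  y = 3: RHS = 484 is not a perfect cube.
  y = -3: RHS = -488 is not a perfect cube.
Continuing the search up to |y| = 30 finds no solutions either.
No (x, y) in the scanned range satisfies the equation.

No integer solutions with |y| ≤ 30.


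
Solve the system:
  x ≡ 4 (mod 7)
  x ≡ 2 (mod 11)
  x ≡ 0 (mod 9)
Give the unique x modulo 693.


Moduli 7, 11, 9 are pairwise coprime; by CRT there is a unique solution modulo M = 7 · 11 · 9 = 693.
Solve pairwise, accumulating the modulus:
  Start with x ≡ 4 (mod 7).
  Combine with x ≡ 2 (mod 11): since gcd(7, 11) = 1, we get a unique residue mod 77.
    Write x = 4 + 7·t and substitute into x ≡ 2 (mod 11): 7·t ≡ 2 − 4 = -2 (mod 11).
    Reduce coefficients mod 11: 7·t ≡ 9 (mod 11).
    The inverse of 7 mod 11 is 8 (since 7·8 = 56 = 5·11 + 1), so t ≡ 8·9 = 72 ≡ 6 (mod 11).
    Then x = 4 + 7·6 = 46, valid modulo lcm(7, 11) = 77: x ≡ 46 (mod 77).
  Combine with x ≡ 0 (mod 9): since gcd(77, 9) = 1, we get a unique residue mod 693.
    Write x = 46 + 77·t and substitute into x ≡ 0 (mod 9): 77·t ≡ 0 − 46 = -46 (mod 9).
    Reduce coefficients mod 9: 5·t ≡ 8 (mod 9).
    The inverse of 5 mod 9 is 2 (since 5·2 = 10 = 1·9 + 1), so t ≡ 2·8 = 16 ≡ 7 (mod 9).
    Then x = 46 + 77·7 = 585, valid modulo lcm(77, 9) = 693: x ≡ 585 (mod 693).
Verify: 585 mod 7 = 4 ✓, 585 mod 11 = 2 ✓, 585 mod 9 = 0 ✓.

x ≡ 585 (mod 693).


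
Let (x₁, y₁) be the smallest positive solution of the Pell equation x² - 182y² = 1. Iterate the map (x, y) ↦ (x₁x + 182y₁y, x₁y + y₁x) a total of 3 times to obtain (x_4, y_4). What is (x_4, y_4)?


Step 1: Find the fundamental solution (x₁, y₁) of x² - 182y² = 1.
  Expand √182 as a continued fraction. a₀ = ⌊√182⌋ = 13; iterate m_{k+1} = d_k·a_k − m_k, d_{k+1} = (182 − m_{k+1}²)/d_k, a_{k+1} = ⌊(a₀ + m_{k+1})/d_{k+1}⌋ (starting m₀ = 0, d₀ = 1), with convergents p_k = a_k·p_{k-1} + p_{k-2}, q_k = a_k·q_{k-1} + q_{k-2} (p₋₁ = 1, q₋₁ = 0):
  k = 0: a₀ = 13; p₀/q₀ = 13/1; p₀² − 182·q₀² = 169 − 182 = -13.
  k = 1: m = 13, d = 13, a = ⌊(13 + 13)/13⌋ = 2; p/q = (2·13 + 1)/(2·1 + 0) = 27/2; p² − 182·q² = 729 − 728 = 1.
  The first convergent with p² − 182·q² = 1 gives the fundamental solution (x₁, y₁) = (27, 2).
Step 2: Apply the recurrence (x_{n+1}, y_{n+1}) = (x₁x_n + 182y₁y_n, x₁y_n + y₁x_n) repeatedly.
  From (x_1, y_1) = (27, 2): x_2 = 27·27 + 182·2·2 = 1457; y_2 = 27·2 + 2·27 = 108.
  From (x_2, y_2) = (1457, 108): x_3 = 27·1457 + 182·2·108 = 78651; y_3 = 27·108 + 2·1457 = 5830.
  From (x_3, y_3) = (78651, 5830): x_4 = 27·78651 + 182·2·5830 = 4245697; y_4 = 27·5830 + 2·78651 = 314712.
Step 3: Verify x_4² - 182·y_4² = 18025943015809 - 18025943015808 = 1 (should be 1). ✓

(x_1, y_1) = (27, 2); (x_4, y_4) = (4245697, 314712).


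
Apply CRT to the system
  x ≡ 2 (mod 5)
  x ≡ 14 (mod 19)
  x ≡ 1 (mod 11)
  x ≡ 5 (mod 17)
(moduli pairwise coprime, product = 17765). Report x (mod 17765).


Product of moduli M = 5 · 19 · 11 · 17 = 17765.
Merge one congruence at a time:
  Start: x ≡ 2 (mod 5).
  Combine with x ≡ 14 (mod 19); new modulus lcm = 95.
    Write x = 2 + 5·t and substitute into x ≡ 14 (mod 19): 5·t ≡ 14 − 2 = 12 (mod 19).
    The inverse of 5 mod 19 is 4 (since 5·4 = 20 = 1·19 + 1), so t ≡ 4·12 = 48 ≡ 10 (mod 19).
    Then x = 2 + 5·10 = 52, valid modulo lcm(5, 19) = 95: x ≡ 52 (mod 95).
  Combine with x ≡ 1 (mod 11); new modulus lcm = 1045.
    Write x = 52 + 95·t and substitute into x ≡ 1 (mod 11): 95·t ≡ 1 − 52 = -51 (mod 11).
    Reduce coefficients mod 11: 7·t ≡ 4 (mod 11).
    The inverse of 7 mod 11 is 8 (since 7·8 = 56 = 5·11 + 1), so t ≡ 8·4 = 32 ≡ 10 (mod 11).
    Then x = 52 + 95·10 = 1002, valid modulo lcm(95, 11) = 1045: x ≡ 1002 (mod 1045).
  Combine with x ≡ 5 (mod 17); new modulus lcm = 17765.
    Write x = 1002 + 1045·t and substitute into x ≡ 5 (mod 17): 1045·t ≡ 5 − 1002 = -997 (mod 17).
    Reduce coefficients mod 17: 8·t ≡ 6 (mod 17).
    The inverse of 8 mod 17 is 15 (since 8·15 = 120 = 7·17 + 1), so t ≡ 15·6 = 90 ≡ 5 (mod 17).
    Then x = 1002 + 1045·5 = 6227, valid modulo lcm(1045, 17) = 17765: x ≡ 6227 (mod 17765).
Verify against each original: 6227 mod 5 = 2, 6227 mod 19 = 14, 6227 mod 11 = 1, 6227 mod 17 = 5.

x ≡ 6227 (mod 17765).


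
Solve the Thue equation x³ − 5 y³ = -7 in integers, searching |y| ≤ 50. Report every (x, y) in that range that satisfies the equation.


The equation is x³ - 5y³ = -7. For fixed y, x³ = 5·y³ − 7, so a solution requires the RHS to be a perfect cube.
Strategy: iterate y from -50 to 50, compute RHS = 5·y³ − 7, and check whether it is a (positive or negative) perfect cube.
Check small values of y:
  y = 0: RHS = -7 is not a perfect cube.
  y = 1: RHS = -2 is not a perfect cube.
  y = -1: RHS = -12 is not a perfect cube.
  y = 2: RHS = 33 is not a perfect cube.
  y = -2: RHS = -47 is not a perfect cube.
  y = 3: RHS = 128 is not a perfect cube.
  y = -3: RHS = -142 is not a perfect cube.
Continuing the search up to |y| = 50 finds no solutions either.
No (x, y) in the scanned range satisfies the equation.

No integer solutions with |y| ≤ 50.


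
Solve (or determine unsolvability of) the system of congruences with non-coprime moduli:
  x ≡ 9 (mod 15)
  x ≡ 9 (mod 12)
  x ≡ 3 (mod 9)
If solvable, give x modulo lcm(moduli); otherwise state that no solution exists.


Moduli 15, 12, 9 are not pairwise coprime, so CRT works modulo lcm(m_i) when all pairwise compatibility conditions hold.
Pairwise compatibility: gcd(m_i, m_j) must divide a_i - a_j for every pair.
Merge one congruence at a time:
  Start: x ≡ 9 (mod 15).
  Combine with x ≡ 9 (mod 12): gcd(15, 12) = 3; 9 - 9 = 0, which IS divisible by 3, so compatible.
    Write x = 9 + 15·t and substitute into x ≡ 9 (mod 12): 15·t ≡ 9 − 9 = 0 (mod 12).
    Divide the congruence (and modulus) by g = 3: 5·t ≡ 0 (mod 4).
    Reduce coefficients mod 4: 1·t ≡ 0 (mod 4).
    So t ≡ 0 (mod 4).
    Then x = 9 + 15·0 = 9, valid modulo lcm(15, 12) = 60: x ≡ 9 (mod 60).
  Combine with x ≡ 3 (mod 9): gcd(60, 9) = 3; 3 - 9 = -6, which IS divisible by 3, so compatible.
    Write x = 9 + 60·t and substitute into x ≡ 3 (mod 9): 60·t ≡ 3 − 9 = -6 (mod 9).
    Divide the congruence (and modulus) by g = 3: 20·t ≡ -2 (mod 3).
    Reduce coefficients mod 3: 2·t ≡ 1 (mod 3).
    The inverse of 2 mod 3 is 2 (since 2·2 = 4 = 1·3 + 1), so t ≡ 2·1 = 2 ≡ 2 (mod 3).
    Then x = 9 + 60·2 = 129, valid modulo lcm(60, 9) = 180: x ≡ 129 (mod 180).
Verify: 129 mod 15 = 9, 129 mod 12 = 9, 129 mod 9 = 3.

x ≡ 129 (mod 180).


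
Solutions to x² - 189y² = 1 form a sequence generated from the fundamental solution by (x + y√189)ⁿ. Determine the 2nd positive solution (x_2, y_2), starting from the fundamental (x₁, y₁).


Step 1: Find the fundamental solution (x₁, y₁) of x² - 189y² = 1.
  Expand √189 as a continued fraction. a₀ = ⌊√189⌋ = 13; iterate m_{k+1} = d_k·a_k − m_k, d_{k+1} = (189 − m_{k+1}²)/d_k, a_{k+1} = ⌊(a₀ + m_{k+1})/d_{k+1}⌋ (starting m₀ = 0, d₀ = 1), with convergents p_k = a_k·p_{k-1} + p_{k-2}, q_k = a_k·q_{k-1} + q_{k-2} (p₋₁ = 1, q₋₁ = 0):
  k = 0: a₀ = 13; p₀/q₀ = 13/1; p₀² − 189·q₀² = 169 − 189 = -20.
  k = 1: m = 13, d = 20, a = ⌊(13 + 13)/20⌋ = 1; p/q = (1·13 + 1)/(1·1 + 0) = 14/1; p² − 189·q² = 196 − 189 = 7.
  k = 2: m = 7, d = 7, a = ⌊(13 + 7)/7⌋ = 2; p/q = (2·14 + 13)/(2·1 + 1) = 41/3; p² − 189·q² = 1681 − 1701 = -20.
  k = 3: m = 7, d = 20, a = ⌊(13 + 7)/20⌋ = 1; p/q = (1·41 + 14)/(1·3 + 1) = 55/4; p² − 189·q² = 3025 − 3024 = 1.
  The first convergent with p² − 189·q² = 1 gives the fundamental solution (x₁, y₁) = (55, 4).
Step 2: Apply the recurrence (x_{n+1}, y_{n+1}) = (x₁x_n + 189y₁y_n, x₁y_n + y₁x_n) repeatedly.
  From (x_1, y_1) = (55, 4): x_2 = 55·55 + 189·4·4 = 6049; y_2 = 55·4 + 4·55 = 440.
Step 3: Verify x_2² - 189·y_2² = 36590401 - 36590400 = 1 (should be 1). ✓

(x_1, y_1) = (55, 4); (x_2, y_2) = (6049, 440).


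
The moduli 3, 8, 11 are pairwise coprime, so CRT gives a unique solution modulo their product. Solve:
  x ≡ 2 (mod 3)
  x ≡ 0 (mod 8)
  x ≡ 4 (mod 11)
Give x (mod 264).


Moduli 3, 8, 11 are pairwise coprime; by CRT there is a unique solution modulo M = 3 · 8 · 11 = 264.
Solve pairwise, accumulating the modulus:
  Start with x ≡ 2 (mod 3).
  Combine with x ≡ 0 (mod 8): since gcd(3, 8) = 1, we get a unique residue mod 24.
    Write x = 2 + 3·t and substitute into x ≡ 0 (mod 8): 3·t ≡ 0 − 2 = -2 (mod 8).
    Reduce coefficients mod 8: 3·t ≡ 6 (mod 8).
    The inverse of 3 mod 8 is 3 (since 3·3 = 9 = 1·8 + 1), so t ≡ 3·6 = 18 ≡ 2 (mod 8).
    Then x = 2 + 3·2 = 8, valid modulo lcm(3, 8) = 24: x ≡ 8 (mod 24).
  Combine with x ≡ 4 (mod 11): since gcd(24, 11) = 1, we get a unique residue mod 264.
    Write x = 8 + 24·t and substitute into x ≡ 4 (mod 11): 24·t ≡ 4 − 8 = -4 (mod 11).
    Reduce coefficients mod 11: 2·t ≡ 7 (mod 11).
    The inverse of 2 mod 11 is 6 (since 2·6 = 12 = 1·11 + 1), so t ≡ 6·7 = 42 ≡ 9 (mod 11).
    Then x = 8 + 24·9 = 224, valid modulo lcm(24, 11) = 264: x ≡ 224 (mod 264).
Verify: 224 mod 3 = 2 ✓, 224 mod 8 = 0 ✓, 224 mod 11 = 4 ✓.

x ≡ 224 (mod 264).


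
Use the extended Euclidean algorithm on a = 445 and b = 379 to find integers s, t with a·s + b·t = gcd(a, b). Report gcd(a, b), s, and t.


Euclidean algorithm on (445, 379) — divide until remainder is 0:
  445 = 1 · 379 + 66
  379 = 5 · 66 + 49
  66 = 1 · 49 + 17
  49 = 2 · 17 + 15
  17 = 1 · 15 + 2
  15 = 7 · 2 + 1
  2 = 2 · 1 + 0
gcd(445, 379) = 1.
Track Bezout coefficients alongside the remainders: start with r₀ = 445 = a·1 + b·0 (s = 1, t = 0) and r₁ = 379 = a·0 + b·1 (s = 0, t = 1); each new remainder r_{k+1} = r_{k-1} − q_k·r_k inherits s_{k+1} = s_{k-1} − q_k·s_k, t_{k+1} = t_{k-1} − q_k·t_k, so r_k = a·s_k + b·t_k at every step:
  q = 1: r = 66, s = 1 − 1·0 = 1, t = 0 − 1·1 = -1  (check: 445·1 + 379·(-1) = 66)
  q = 5: r = 49, s = 0 − 5·1 = -5, t = 1 − 5·(-1) = 6  (check: 445·(-5) + 379·6 = 49)
  q = 1: r = 17, s = 1 − 1·(-5) = 6, t = -1 − 1·6 = -7  (check: 445·6 + 379·(-7) = 17)
  q = 2: r = 15, s = -5 − 2·6 = -17, t = 6 − 2·(-7) = 20  (check: 445·(-17) + 379·20 = 15)
  q = 1: r = 2, s = 6 − 1·(-17) = 23, t = -7 − 1·20 = -27  (check: 445·23 + 379·(-27) = 2)
  q = 7: r = 1, s = -17 − 7·23 = -178, t = 20 − 7·(-27) = 209  (check: 445·(-178) + 379·209 = 1)
The row with r = 1 (the gcd) gives the Bezout coefficients s = -178, t = 209.
Result: 445 · (-178) + 379 · (209) = 1.

gcd(445, 379) = 1; s = -178, t = 209 (check: 445·(-178) + 379·209 = 1).


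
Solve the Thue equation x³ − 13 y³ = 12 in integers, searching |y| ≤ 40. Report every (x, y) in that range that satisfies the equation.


The equation is x³ - 13y³ = 12. For fixed y, x³ = 13·y³ + 12, so a solution requires the RHS to be a perfect cube.
Strategy: iterate y from -40 to 40, compute RHS = 13·y³ + 12, and check whether it is a (positive or negative) perfect cube.
Check small values of y:
  y = 0: RHS = 12 is not a perfect cube.
  y = 1: RHS = 25 is not a perfect cube.
  y = -1: RHS = -1 = (-1)³ ⇒ x = -1 works.
  y = 2: RHS = 116 is not a perfect cube.
  y = -2: RHS = -92 is not a perfect cube.
  y = 3: RHS = 363 is not a perfect cube.
  y = -3: RHS = -339 is not a perfect cube.
Continuing the search up to |y| = 40 finds no further solutions beyond those listed.
Collected solutions: (-1, -1).

Solutions (with |y| ≤ 40): (-1, -1).


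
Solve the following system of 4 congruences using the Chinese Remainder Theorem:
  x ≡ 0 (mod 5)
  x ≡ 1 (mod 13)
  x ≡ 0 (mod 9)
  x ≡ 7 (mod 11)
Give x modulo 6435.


Product of moduli M = 5 · 13 · 9 · 11 = 6435.
Merge one congruence at a time:
  Start: x ≡ 0 (mod 5).
  Combine with x ≡ 1 (mod 13); new modulus lcm = 65.
    Write x = 0 + 5·t and substitute into x ≡ 1 (mod 13): 5·t ≡ 1 − 0 = 1 (mod 13).
    The inverse of 5 mod 13 is 8 (since 5·8 = 40 = 3·13 + 1), so t ≡ 8·1 = 8 ≡ 8 (mod 13).
    Then x = 0 + 5·8 = 40, valid modulo lcm(5, 13) = 65: x ≡ 40 (mod 65).
  Combine with x ≡ 0 (mod 9); new modulus lcm = 585.
    Write x = 40 + 65·t and substitute into x ≡ 0 (mod 9): 65·t ≡ 0 − 40 = -40 (mod 9).
    Reduce coefficients mod 9: 2·t ≡ 5 (mod 9).
    The inverse of 2 mod 9 is 5 (since 2·5 = 10 = 1·9 + 1), so t ≡ 5·5 = 25 ≡ 7 (mod 9).
    Then x = 40 + 65·7 = 495, valid modulo lcm(65, 9) = 585: x ≡ 495 (mod 585).
  Combine with x ≡ 7 (mod 11); new modulus lcm = 6435.
    Write x = 495 + 585·t and substitute into x ≡ 7 (mod 11): 585·t ≡ 7 − 495 = -488 (mod 11).
    Reduce coefficients mod 11: 2·t ≡ 7 (mod 11).
    The inverse of 2 mod 11 is 6 (since 2·6 = 12 = 1·11 + 1), so t ≡ 6·7 = 42 ≡ 9 (mod 11).
    Then x = 495 + 585·9 = 5760, valid modulo lcm(585, 11) = 6435: x ≡ 5760 (mod 6435).
Verify against each original: 5760 mod 5 = 0, 5760 mod 13 = 1, 5760 mod 9 = 0, 5760 mod 11 = 7.

x ≡ 5760 (mod 6435).
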